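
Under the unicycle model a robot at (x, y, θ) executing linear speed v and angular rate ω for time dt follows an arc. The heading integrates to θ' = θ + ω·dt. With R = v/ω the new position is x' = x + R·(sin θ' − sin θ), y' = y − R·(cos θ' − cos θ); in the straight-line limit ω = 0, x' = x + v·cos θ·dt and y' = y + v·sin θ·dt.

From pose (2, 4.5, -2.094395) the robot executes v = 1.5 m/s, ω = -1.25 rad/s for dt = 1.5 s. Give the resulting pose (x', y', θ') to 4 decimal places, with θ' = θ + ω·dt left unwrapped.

(0.0770, 4.2882, -3.9694)

θ' = -2.0944 + -1.25·1.5 = -3.9694
R = v/ω = 1.5/-1.25 = -1.2000
x' = 2 + -1.2000·(sin -3.9694 − sin -2.0944) = 0.0770
y' = 4.5 − -1.2000·(cos -3.9694 − cos -2.0944) = 4.2882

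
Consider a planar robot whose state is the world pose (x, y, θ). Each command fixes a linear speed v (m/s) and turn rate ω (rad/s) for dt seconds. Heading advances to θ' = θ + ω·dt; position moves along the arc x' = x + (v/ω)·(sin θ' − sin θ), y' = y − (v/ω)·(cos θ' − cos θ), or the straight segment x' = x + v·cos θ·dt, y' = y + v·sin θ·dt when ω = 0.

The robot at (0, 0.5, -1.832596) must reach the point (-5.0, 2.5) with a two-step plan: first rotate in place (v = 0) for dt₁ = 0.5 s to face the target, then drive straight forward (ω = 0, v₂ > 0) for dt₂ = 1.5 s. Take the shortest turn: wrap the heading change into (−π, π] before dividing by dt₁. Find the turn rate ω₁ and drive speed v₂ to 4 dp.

ω₁ = -3.3790, v₂ = 3.5901

heading to target = atan2(2.5−0.5, -5−0) = 2.7611
Δθ = wrap(2.7611 − -1.8326) = -1.6895; ω₁ = Δθ/dt₁ = -3.3790
distance = √((-5−0)² + (2.5−0.5)²) = 5.3852; v₂ = distance/dt₂ = 3.5901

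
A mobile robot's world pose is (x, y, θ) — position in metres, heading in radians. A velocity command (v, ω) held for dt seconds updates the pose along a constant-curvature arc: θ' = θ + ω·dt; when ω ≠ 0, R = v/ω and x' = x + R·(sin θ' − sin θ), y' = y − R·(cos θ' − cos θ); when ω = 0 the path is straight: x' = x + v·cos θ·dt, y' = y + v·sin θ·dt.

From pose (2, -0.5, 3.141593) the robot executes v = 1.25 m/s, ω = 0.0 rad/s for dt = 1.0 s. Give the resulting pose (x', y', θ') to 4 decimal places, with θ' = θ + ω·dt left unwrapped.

θ' = 3.1416 + 0.0·1.0 = 3.1416
ω = 0 → straight: x' = 2 + 1.25·cos(3.1416)·1.0 = 0.7500
y' = -0.5 + 1.25·sin(3.1416)·1.0 = -0.5000

(0.7500, -0.5000, 3.1416)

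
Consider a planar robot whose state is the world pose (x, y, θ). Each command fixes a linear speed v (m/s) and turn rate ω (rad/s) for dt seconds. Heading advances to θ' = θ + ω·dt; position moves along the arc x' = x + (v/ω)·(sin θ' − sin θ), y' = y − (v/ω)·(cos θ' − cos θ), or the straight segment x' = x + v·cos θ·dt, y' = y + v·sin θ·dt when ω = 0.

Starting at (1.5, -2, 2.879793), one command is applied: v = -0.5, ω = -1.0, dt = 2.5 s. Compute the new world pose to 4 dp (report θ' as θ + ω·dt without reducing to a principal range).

(1.5560, -2.9473, 0.3798)

θ' = 2.8798 + -1.0·2.5 = 0.3798
R = v/ω = -0.5/-1.0 = 0.5000
x' = 1.5 + 0.5000·(sin 0.3798 − sin 2.8798) = 1.5560
y' = -2 − 0.5000·(cos 0.3798 − cos 2.8798) = -2.9473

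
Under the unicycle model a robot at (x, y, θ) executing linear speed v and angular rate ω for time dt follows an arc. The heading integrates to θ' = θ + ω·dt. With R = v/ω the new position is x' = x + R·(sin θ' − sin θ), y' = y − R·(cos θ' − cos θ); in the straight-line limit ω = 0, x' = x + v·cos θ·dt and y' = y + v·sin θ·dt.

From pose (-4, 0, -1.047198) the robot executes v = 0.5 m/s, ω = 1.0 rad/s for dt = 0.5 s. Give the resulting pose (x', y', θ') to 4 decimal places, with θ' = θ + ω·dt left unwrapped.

(-3.8271, -0.1770, -0.5472)

θ' = -1.0472 + 1.0·0.5 = -0.5472
R = v/ω = 0.5/1.0 = 0.5000
x' = -4 + 0.5000·(sin -0.5472 − sin -1.0472) = -3.8271
y' = 0 − 0.5000·(cos -0.5472 − cos -1.0472) = -0.1770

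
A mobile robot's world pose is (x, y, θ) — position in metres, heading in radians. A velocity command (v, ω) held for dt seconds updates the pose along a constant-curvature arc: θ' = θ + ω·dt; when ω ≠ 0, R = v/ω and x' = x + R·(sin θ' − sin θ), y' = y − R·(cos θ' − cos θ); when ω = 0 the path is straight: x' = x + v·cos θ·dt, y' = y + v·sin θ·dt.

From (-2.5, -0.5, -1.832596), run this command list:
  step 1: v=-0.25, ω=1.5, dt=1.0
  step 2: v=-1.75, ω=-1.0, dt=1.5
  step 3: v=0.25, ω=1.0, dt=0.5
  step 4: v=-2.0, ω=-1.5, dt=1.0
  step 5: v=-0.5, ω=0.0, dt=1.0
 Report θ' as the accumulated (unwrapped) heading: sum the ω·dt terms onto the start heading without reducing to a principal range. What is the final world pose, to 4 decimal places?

(-2.3605, 3.4208, -2.8326)

step 1: θ'=-0.3326 (R=-0.1667) → pose (-2.6066, -0.2993, -0.3326)
step 2: θ'=-1.8326 (R=1.7500) → pose (-3.7256, 1.8077, -1.8326)
step 3: θ'=-1.3326 (R=0.2500) → pose (-3.7270, 1.6840, -1.3326)
step 4: θ'=-2.8326 (R=1.3333) → pose (-2.8368, 3.2688, -2.8326)
step 5: θ'=-2.8326 (straight) → pose (-2.3605, 3.4208, -2.8326)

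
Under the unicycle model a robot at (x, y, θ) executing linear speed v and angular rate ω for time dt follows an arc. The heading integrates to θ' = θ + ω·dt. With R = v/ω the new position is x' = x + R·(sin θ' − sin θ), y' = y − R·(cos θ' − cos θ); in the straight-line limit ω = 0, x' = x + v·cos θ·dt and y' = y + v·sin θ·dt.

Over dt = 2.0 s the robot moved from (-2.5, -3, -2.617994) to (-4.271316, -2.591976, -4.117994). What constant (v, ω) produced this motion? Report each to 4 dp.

Δθ = -4.117994 − -2.617994 = -1.500000
ω = Δθ/dt = -1.500000/2.0 = -0.7500
R = Δx/(sin θ' − sin θ) = -1.3333
v = R·ω = -1.3333·-0.7500 = 1.0000

v = 1.0000, ω = -0.7500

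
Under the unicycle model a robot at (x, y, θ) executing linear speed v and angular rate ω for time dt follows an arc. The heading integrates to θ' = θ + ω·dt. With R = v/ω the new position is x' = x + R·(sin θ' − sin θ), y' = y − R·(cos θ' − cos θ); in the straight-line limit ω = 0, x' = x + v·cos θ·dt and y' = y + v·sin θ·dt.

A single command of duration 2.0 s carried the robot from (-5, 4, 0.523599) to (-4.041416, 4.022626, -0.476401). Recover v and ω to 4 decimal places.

Δθ = -0.476401 − 0.523599 = -1.000000
ω = Δθ/dt = -1.000000/2.0 = -0.5000
R = Δx/(sin θ' − sin θ) = -1.0000
v = R·ω = -1.0000·-0.5000 = 0.5000

v = 0.5000, ω = -0.5000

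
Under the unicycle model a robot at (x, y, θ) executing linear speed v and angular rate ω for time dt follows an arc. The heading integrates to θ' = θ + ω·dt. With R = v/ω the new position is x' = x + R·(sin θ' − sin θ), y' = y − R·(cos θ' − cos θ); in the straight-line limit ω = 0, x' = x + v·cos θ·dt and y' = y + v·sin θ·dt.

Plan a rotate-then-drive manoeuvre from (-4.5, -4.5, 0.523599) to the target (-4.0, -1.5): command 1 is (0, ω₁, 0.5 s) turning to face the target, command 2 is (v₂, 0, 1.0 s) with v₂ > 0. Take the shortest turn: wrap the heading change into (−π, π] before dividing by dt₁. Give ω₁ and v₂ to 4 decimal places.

heading to target = atan2(-1.5−-4.5, -4−-4.5) = 1.4056
Δθ = wrap(1.4056 − 0.5236) = 0.8820; ω₁ = Δθ/dt₁ = 1.7641
distance = √((-4−-4.5)² + (-1.5−-4.5)²) = 3.0414; v₂ = distance/dt₂ = 3.0414

ω₁ = 1.7641, v₂ = 3.0414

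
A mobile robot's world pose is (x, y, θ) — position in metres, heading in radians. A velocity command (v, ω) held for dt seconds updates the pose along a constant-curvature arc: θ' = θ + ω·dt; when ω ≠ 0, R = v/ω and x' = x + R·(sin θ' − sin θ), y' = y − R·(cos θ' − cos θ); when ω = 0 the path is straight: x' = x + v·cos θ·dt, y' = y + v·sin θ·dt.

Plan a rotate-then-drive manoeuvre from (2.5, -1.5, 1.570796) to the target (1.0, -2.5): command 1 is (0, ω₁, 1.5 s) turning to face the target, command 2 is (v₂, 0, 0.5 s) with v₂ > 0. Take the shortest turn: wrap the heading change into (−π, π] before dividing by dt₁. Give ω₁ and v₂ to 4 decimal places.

heading to target = atan2(-2.5−-1.5, 1−2.5) = -2.5536
Δθ = wrap(-2.5536 − 1.5708) = 2.1588; ω₁ = Δθ/dt₁ = 1.4392
distance = √((1−2.5)² + (-2.5−-1.5)²) = 1.8028; v₂ = distance/dt₂ = 3.6056

ω₁ = 1.4392, v₂ = 3.6056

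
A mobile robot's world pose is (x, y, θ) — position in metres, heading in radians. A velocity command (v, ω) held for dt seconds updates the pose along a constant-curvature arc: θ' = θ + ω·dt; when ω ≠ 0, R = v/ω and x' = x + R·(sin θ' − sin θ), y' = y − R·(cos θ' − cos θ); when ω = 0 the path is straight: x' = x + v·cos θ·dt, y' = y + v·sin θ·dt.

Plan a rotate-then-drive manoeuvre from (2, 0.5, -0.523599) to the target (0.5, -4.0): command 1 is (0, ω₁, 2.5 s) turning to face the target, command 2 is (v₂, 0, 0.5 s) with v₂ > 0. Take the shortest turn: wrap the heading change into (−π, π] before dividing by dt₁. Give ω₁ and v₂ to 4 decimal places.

ω₁ = -0.5476, v₂ = 9.4868

heading to target = atan2(-4−0.5, 0.5−2) = -1.8925
Δθ = wrap(-1.8925 − -0.5236) = -1.3689; ω₁ = Δθ/dt₁ = -0.5476
distance = √((0.5−2)² + (-4−0.5)²) = 4.7434; v₂ = distance/dt₂ = 9.4868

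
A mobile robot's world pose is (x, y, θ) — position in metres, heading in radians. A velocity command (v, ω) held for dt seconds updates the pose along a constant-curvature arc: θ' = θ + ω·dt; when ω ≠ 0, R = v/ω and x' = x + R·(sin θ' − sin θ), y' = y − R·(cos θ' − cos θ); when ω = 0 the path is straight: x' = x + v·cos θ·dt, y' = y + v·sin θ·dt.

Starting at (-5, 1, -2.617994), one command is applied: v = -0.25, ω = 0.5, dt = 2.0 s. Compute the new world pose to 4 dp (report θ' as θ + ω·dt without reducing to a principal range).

θ' = -2.6180 + 0.5·2.0 = -1.6180
R = v/ω = -0.25/0.5 = -0.5000
x' = -5 + -0.5000·(sin -1.6180 − sin -2.6180) = -4.7506
y' = 1 − -0.5000·(cos -1.6180 − cos -2.6180) = 1.4094

(-4.7506, 1.4094, -1.6180)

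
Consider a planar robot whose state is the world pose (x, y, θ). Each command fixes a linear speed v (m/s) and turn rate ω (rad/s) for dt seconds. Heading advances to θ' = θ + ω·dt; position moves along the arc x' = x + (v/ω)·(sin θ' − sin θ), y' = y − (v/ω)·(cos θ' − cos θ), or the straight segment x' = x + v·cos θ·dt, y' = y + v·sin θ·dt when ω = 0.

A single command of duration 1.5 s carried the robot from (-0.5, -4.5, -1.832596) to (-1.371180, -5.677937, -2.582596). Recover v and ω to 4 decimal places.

v = 1.0000, ω = -0.5000

Δθ = -2.582596 − -1.832596 = -0.750000
ω = Δθ/dt = -0.750000/1.5 = -0.5000
R = −Δy/(cos θ' − cos θ) = -2.0000
v = R·ω = -2.0000·-0.5000 = 1.0000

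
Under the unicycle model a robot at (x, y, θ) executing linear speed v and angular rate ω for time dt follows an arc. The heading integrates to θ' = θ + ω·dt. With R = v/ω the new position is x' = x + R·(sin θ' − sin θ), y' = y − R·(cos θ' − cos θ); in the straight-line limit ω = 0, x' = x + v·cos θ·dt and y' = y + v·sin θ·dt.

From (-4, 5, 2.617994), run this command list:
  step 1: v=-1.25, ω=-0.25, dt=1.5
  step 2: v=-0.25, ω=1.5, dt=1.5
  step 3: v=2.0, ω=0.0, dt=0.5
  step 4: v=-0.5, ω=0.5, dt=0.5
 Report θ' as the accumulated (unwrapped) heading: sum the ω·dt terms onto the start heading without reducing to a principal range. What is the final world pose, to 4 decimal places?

(-2.4888, 3.1231, 4.7430)

step 1: θ'=2.2430 (R=5.0000) → pose (-2.5877, 3.7834, 2.2430)
step 2: θ'=4.4930 (R=-0.1667) → pose (-2.2946, 3.8509, 4.4930)
step 3: θ'=4.4930 (straight) → pose (-2.5123, 2.8749, 4.4930)
step 4: θ'=4.7430 (R=-1.0000) → pose (-2.4888, 3.1231, 4.7430)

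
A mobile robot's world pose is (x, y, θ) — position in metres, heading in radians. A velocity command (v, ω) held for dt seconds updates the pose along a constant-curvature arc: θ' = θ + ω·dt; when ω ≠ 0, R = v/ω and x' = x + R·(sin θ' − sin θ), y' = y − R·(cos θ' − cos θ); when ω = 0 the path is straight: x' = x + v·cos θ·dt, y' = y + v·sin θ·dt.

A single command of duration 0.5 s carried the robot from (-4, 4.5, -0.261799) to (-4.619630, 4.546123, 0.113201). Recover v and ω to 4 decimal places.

v = -1.2500, ω = 0.7500

Δθ = 0.113201 − -0.261799 = 0.375000
ω = Δθ/dt = 0.375000/0.5 = 0.7500
R = Δx/(sin θ' − sin θ) = -1.6667
v = R·ω = -1.6667·0.7500 = -1.2500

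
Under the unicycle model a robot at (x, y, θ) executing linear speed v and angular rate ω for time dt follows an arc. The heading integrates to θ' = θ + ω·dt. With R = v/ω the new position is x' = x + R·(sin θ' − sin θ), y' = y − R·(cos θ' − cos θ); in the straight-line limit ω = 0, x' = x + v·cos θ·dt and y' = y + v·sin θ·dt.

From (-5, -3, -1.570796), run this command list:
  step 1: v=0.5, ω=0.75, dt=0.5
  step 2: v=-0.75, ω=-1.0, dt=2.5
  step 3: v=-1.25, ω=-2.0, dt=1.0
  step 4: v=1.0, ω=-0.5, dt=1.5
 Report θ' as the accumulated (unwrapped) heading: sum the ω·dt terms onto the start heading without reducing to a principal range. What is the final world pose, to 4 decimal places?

step 1: θ'=-1.1958 (R=0.6667) → pose (-4.9537, -3.2442, -1.1958)
step 2: θ'=-3.6958 (R=0.7500) → pose (-3.8611, -2.3317, -3.6958)
step 3: θ'=-5.6958 (R=0.6250) → pose (-3.8436, -3.3834, -5.6958)
step 4: θ'=-6.4458 (R=-2.0000) → pose (-2.4115, -3.0746, -6.4458)

(-2.4115, -3.0746, -6.4458)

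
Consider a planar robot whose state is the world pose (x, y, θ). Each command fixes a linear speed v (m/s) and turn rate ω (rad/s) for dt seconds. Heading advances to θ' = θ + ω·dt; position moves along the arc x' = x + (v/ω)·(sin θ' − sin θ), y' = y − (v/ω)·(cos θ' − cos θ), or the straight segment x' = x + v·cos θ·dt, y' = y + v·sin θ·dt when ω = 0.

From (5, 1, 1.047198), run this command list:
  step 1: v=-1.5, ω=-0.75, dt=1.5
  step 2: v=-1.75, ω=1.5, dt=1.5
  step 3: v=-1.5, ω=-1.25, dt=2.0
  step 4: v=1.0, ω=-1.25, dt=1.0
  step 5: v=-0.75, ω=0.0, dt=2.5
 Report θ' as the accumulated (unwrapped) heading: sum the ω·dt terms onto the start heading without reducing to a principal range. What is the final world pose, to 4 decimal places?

step 1: θ'=-0.0778 (R=2.0000) → pose (3.1125, 0.0060, -0.0778)
step 2: θ'=2.1722 (R=-1.1667) → pose (2.0599, -1.8172, 2.1722)
step 3: θ'=-0.3278 (R=1.2000) → pose (0.6840, -3.6322, -0.3278)
step 4: θ'=-1.5778 (R=-0.8000) → pose (1.2265, -4.3953, -1.5778)
step 5: θ'=-1.5778 (straight) → pose (1.2396, -2.5203, -1.5778)

(1.2396, -2.5203, -1.5778)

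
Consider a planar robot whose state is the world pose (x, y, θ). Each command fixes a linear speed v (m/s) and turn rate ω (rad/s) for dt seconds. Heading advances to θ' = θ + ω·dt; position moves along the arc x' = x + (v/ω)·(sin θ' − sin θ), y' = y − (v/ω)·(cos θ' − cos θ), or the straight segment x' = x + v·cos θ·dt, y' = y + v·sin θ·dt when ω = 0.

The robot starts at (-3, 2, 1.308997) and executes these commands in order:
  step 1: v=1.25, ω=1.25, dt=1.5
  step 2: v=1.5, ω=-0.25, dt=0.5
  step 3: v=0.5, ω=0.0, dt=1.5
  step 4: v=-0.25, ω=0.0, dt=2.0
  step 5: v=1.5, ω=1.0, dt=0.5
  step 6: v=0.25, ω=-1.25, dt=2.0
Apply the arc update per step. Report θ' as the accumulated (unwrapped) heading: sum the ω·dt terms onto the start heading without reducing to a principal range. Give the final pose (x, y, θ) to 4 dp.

step 1: θ'=3.1840 (R=1.0000) → pose (-4.0083, 3.2579, 3.1840)
step 2: θ'=3.0590 (R=-6.0000) → pose (-4.7577, 3.2730, 3.0590)
step 3: θ'=3.0590 (straight) → pose (-5.5051, 3.3349, 3.0590)
step 4: θ'=3.0590 (straight) → pose (-5.0068, 3.2936, 3.0590)
step 5: θ'=3.5590 (R=1.5000) → pose (-5.7387, 3.1699, 3.5590)
step 6: θ'=1.0590 (R=-0.2000) → pose (-5.9941, 3.4507, 1.0590)

(-5.9941, 3.4507, 1.0590)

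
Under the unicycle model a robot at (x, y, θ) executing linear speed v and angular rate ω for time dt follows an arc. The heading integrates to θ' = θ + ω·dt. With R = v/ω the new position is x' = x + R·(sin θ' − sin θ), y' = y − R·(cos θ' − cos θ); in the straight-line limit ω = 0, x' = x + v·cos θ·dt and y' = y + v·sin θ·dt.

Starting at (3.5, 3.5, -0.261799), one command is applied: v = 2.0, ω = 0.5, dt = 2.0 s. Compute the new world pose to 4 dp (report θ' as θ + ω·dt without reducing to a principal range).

θ' = -0.2618 + 0.5·2.0 = 0.7382
R = v/ω = 2.0/0.5 = 4.0000
x' = 3.5 + 4.0000·(sin 0.7382 − sin -0.2618) = 7.2271
y' = 3.5 − 4.0000·(cos 0.7382 − cos -0.2618) = 4.4050

(7.2271, 4.4050, 0.7382)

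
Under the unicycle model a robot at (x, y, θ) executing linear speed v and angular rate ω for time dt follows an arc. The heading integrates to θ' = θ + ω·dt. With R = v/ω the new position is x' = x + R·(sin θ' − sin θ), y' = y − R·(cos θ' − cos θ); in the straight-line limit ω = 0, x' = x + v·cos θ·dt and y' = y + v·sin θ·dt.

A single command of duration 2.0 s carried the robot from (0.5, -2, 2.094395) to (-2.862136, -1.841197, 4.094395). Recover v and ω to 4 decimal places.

Δθ = 4.094395 − 2.094395 = 2.000000
ω = Δθ/dt = 2.000000/2.0 = 1.0000
R = Δx/(sin θ' − sin θ) = 2.0000
v = R·ω = 2.0000·1.0000 = 2.0000

v = 2.0000, ω = 1.0000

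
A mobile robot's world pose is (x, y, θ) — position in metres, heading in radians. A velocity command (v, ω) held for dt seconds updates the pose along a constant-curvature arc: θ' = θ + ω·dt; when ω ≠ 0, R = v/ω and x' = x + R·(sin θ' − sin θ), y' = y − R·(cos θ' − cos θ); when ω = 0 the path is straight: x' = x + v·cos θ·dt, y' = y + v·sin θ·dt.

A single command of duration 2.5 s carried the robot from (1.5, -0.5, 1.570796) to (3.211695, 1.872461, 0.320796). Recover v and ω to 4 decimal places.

v = 1.2500, ω = -0.5000

Δθ = 0.320796 − 1.570796 = -1.250000
ω = Δθ/dt = -1.250000/2.5 = -0.5000
R = −Δy/(cos θ' − cos θ) = -2.5000
v = R·ω = -2.5000·-0.5000 = 1.2500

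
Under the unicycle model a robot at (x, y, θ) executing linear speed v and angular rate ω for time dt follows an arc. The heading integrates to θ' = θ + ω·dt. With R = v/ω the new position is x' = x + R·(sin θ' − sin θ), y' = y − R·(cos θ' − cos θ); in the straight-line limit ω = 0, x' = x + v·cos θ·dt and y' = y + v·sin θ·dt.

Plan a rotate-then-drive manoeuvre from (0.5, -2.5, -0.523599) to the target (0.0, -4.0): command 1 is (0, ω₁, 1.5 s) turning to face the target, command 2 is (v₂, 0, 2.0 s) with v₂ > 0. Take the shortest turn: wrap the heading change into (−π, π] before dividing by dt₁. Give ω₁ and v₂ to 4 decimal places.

heading to target = atan2(-4−-2.5, 0−0.5) = -1.8925
Δθ = wrap(-1.8925 − -0.5236) = -1.3689; ω₁ = Δθ/dt₁ = -0.9126
distance = √((0−0.5)² + (-4−-2.5)²) = 1.5811; v₂ = distance/dt₂ = 0.7906

ω₁ = -0.9126, v₂ = 0.7906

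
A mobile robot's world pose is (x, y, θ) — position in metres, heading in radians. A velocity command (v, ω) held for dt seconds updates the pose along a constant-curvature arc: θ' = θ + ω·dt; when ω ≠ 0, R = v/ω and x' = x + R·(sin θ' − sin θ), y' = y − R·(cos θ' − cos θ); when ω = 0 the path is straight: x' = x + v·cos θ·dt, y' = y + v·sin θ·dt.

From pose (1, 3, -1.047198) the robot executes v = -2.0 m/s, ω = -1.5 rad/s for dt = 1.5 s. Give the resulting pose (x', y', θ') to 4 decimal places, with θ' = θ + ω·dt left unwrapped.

θ' = -1.0472 + -1.5·1.5 = -3.2972
R = v/ω = -2.0/-1.5 = 1.3333
x' = 1 + 1.3333·(sin -3.2972 − sin -1.0472) = 2.3613
y' = 3 − 1.3333·(cos -3.2972 − cos -1.0472) = 4.9839

(2.3613, 4.9839, -3.2972)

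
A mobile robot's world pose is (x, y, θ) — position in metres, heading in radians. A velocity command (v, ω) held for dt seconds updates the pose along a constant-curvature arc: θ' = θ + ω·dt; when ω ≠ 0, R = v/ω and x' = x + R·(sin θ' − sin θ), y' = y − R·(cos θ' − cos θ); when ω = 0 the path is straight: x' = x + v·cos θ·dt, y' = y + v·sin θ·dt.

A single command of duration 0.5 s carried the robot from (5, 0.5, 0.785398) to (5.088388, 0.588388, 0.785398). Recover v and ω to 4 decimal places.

Δθ = 0.785398 − 0.785398 = 0.000000
ω = Δθ/dt = 0.000000/0.5 = 0.0000
ω = 0 → v = (Δx·cos θ + Δy·sin θ)/dt = 0.2500

v = 0.2500, ω = 0.0000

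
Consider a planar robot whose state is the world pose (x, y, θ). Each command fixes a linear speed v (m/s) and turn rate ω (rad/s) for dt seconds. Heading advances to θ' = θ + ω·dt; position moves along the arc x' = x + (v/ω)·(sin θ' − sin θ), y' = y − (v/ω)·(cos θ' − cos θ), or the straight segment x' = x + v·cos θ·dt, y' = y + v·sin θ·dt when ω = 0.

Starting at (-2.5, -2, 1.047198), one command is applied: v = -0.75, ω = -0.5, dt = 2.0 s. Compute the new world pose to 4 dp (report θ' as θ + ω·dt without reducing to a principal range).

θ' = 1.0472 + -0.5·2.0 = 0.0472
R = v/ω = -0.75/-0.5 = 1.5000
x' = -2.5 + 1.5000·(sin 0.0472 − sin 1.0472) = -3.7283
y' = -2 − 1.5000·(cos 0.0472 − cos 1.0472) = -2.7483

(-3.7283, -2.7483, 0.0472)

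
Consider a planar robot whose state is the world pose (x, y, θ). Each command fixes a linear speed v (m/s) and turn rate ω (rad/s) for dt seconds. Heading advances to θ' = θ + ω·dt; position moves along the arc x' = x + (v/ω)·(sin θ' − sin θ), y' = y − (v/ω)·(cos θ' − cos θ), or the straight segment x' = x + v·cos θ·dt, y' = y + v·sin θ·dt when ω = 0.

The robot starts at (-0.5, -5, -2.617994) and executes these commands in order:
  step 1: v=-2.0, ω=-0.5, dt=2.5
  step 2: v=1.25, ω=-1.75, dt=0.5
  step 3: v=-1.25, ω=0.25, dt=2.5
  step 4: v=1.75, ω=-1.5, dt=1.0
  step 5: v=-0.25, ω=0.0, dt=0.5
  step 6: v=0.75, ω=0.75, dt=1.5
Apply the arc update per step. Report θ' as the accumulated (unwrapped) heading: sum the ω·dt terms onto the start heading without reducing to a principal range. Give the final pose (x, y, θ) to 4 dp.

(5.2794, -5.3725, -4.4930)

step 1: θ'=-3.8680 (R=4.0000) → pose (4.1567, -5.4738, -3.8680)
step 2: θ'=-4.7430 (R=-0.7143) → pose (3.9172, -4.9180, -4.7430)
step 3: θ'=-4.1180 (R=-5.0000) → pose (4.7724, -7.8710, -4.1180)
step 4: θ'=-5.6180 (R=-1.1667) → pose (5.0189, -6.2998, -5.6180)
step 5: θ'=-5.6180 (straight) → pose (4.9206, -6.3769, -5.6180)
step 6: θ'=-4.4930 (R=1.0000) → pose (5.2794, -5.3725, -4.4930)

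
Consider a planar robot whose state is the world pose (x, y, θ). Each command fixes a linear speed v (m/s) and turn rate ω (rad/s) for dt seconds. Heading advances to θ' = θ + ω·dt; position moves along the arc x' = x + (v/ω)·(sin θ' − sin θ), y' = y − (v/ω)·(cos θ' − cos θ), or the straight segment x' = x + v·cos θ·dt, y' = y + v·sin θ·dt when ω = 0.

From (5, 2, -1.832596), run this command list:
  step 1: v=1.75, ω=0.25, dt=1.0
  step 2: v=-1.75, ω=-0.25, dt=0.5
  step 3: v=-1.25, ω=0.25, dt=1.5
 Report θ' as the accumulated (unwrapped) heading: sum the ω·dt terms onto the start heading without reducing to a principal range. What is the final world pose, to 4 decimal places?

step 1: θ'=-1.5826 (R=7.0000) → pose (4.7620, 0.2709, -1.5826)
step 2: θ'=-1.7076 (R=7.0000) → pose (4.8269, 1.1429, -1.7076)
step 3: θ'=-1.3326 (R=-5.0000) → pose (4.7324, 3.0045, -1.3326)

(4.7324, 3.0045, -1.3326)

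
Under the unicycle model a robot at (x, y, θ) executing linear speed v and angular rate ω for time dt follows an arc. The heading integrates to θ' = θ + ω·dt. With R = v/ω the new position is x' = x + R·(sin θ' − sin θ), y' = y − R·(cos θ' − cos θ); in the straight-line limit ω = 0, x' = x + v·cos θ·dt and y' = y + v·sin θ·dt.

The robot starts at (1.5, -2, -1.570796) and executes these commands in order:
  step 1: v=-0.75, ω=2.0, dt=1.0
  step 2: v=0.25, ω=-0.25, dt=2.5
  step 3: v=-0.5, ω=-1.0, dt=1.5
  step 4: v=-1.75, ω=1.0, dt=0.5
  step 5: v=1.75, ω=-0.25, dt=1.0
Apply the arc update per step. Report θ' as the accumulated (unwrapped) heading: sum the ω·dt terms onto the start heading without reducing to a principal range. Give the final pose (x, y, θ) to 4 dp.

step 1: θ'=0.4292 (R=-0.3750) → pose (0.9689, -1.6590, 0.4292)
step 2: θ'=-0.1958 (R=-1.0000) → pose (1.5796, -1.5874, -0.1958)
step 3: θ'=-1.6958 (R=0.5000) → pose (1.1808, -1.0346, -1.6958)
step 4: θ'=-1.1958 (R=-1.7500) → pose (1.0729, -0.1755, -1.1958)
step 5: θ'=-1.4458 (R=-7.0000) → pose (1.5047, -1.8667, -1.4458)

(1.5047, -1.8667, -1.4458)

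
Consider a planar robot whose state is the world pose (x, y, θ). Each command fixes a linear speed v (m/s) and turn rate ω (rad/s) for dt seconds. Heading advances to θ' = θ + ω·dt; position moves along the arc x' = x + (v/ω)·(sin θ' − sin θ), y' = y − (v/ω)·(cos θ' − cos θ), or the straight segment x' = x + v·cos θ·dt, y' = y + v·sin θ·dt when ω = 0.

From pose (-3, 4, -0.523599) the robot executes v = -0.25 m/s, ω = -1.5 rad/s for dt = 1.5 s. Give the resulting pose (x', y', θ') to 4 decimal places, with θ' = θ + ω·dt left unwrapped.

θ' = -0.5236 + -1.5·1.5 = -2.7736
R = v/ω = -0.25/-1.5 = 0.1667
x' = -3 + 0.1667·(sin -2.7736 − sin -0.5236) = -2.9766
y' = 4 − 0.1667·(cos -2.7736 − cos -0.5236) = 4.2998

(-2.9766, 4.2998, -2.7736)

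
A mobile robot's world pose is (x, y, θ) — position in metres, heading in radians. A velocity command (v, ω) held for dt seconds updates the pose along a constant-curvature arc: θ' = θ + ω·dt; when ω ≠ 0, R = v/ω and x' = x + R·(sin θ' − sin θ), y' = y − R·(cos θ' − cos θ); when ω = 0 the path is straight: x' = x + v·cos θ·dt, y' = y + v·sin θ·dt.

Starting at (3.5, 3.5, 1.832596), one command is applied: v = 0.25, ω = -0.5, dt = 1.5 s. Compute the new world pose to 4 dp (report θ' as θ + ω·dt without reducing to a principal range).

(3.5414, 3.8639, 1.0826)

θ' = 1.8326 + -0.5·1.5 = 1.0826
R = v/ω = 0.25/-0.5 = -0.5000
x' = 3.5 + -0.5000·(sin 1.0826 − sin 1.8326) = 3.5414
y' = 3.5 − -0.5000·(cos 1.0826 − cos 1.8326) = 3.8639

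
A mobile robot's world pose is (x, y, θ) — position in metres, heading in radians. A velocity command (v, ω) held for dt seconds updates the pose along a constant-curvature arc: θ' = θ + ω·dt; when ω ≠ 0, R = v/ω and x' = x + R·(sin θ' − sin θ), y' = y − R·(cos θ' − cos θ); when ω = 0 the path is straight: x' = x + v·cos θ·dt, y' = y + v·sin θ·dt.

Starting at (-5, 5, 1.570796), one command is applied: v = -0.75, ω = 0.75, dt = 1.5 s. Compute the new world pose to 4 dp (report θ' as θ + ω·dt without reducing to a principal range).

θ' = 1.5708 + 0.75·1.5 = 2.6958
R = v/ω = -0.75/0.75 = -1.0000
x' = -5 + -1.0000·(sin 2.6958 − sin 1.5708) = -4.4312
y' = 5 − -1.0000·(cos 2.6958 − cos 1.5708) = 4.0977

(-4.4312, 4.0977, 2.6958)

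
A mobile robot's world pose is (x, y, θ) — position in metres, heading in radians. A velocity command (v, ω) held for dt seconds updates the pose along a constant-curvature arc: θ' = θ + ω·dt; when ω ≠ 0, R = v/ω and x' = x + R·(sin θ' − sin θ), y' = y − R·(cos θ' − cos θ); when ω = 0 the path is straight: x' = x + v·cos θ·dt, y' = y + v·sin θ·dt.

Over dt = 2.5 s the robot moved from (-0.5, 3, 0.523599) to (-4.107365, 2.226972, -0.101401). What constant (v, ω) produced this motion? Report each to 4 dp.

v = -1.5000, ω = -0.2500

Δθ = -0.101401 − 0.523599 = -0.625000
ω = Δθ/dt = -0.625000/2.5 = -0.2500
R = Δx/(sin θ' − sin θ) = 6.0000
v = R·ω = 6.0000·-0.2500 = -1.5000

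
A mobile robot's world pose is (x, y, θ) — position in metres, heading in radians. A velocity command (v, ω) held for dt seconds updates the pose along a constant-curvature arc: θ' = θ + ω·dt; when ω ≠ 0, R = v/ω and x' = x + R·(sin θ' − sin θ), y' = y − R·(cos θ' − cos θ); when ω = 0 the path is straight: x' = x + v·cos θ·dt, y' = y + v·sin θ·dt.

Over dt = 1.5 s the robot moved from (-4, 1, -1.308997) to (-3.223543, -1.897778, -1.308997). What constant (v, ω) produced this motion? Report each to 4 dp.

Δθ = -1.308997 − -1.308997 = 0.000000
ω = Δθ/dt = 0.000000/1.5 = 0.0000
ω = 0 → v = (Δx·cos θ + Δy·sin θ)/dt = 2.0000

v = 2.0000, ω = 0.0000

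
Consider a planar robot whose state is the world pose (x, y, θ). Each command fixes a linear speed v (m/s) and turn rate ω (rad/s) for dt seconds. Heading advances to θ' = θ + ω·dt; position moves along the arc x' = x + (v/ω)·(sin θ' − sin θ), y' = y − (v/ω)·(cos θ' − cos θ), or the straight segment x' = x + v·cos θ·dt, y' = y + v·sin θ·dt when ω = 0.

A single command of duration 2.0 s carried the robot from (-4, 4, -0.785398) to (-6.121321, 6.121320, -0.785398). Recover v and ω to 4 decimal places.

Δθ = -0.785398 − -0.785398 = 0.000000
ω = Δθ/dt = 0.000000/2.0 = 0.0000
ω = 0 → v = (Δx·cos θ + Δy·sin θ)/dt = -1.5000

v = -1.5000, ω = 0.0000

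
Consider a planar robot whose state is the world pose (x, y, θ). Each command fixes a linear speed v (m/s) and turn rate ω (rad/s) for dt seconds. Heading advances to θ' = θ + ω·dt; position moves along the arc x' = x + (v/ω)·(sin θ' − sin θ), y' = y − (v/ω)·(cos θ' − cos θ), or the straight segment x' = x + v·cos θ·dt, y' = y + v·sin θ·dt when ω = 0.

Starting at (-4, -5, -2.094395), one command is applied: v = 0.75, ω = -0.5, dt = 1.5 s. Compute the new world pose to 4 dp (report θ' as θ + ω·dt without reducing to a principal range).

(-4.8598, -5.6842, -2.8444)

θ' = -2.0944 + -0.5·1.5 = -2.8444
R = v/ω = 0.75/-0.5 = -1.5000
x' = -4 + -1.5000·(sin -2.8444 − sin -2.0944) = -4.8598
y' = -5 − -1.5000·(cos -2.8444 − cos -2.0944) = -5.6842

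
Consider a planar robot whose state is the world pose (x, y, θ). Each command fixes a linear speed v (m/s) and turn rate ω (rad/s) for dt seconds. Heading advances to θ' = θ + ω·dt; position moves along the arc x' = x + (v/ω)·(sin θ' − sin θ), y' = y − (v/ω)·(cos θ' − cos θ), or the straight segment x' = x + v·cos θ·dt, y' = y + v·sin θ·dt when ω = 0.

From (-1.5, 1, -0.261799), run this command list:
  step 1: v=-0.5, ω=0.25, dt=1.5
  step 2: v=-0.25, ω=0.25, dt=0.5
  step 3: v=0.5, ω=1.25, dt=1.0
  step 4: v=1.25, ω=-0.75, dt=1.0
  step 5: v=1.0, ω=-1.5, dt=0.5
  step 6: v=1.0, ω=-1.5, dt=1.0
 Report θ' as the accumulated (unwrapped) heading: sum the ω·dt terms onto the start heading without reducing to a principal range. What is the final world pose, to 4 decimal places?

(-0.4088, 2.0307, -1.5118)

step 1: θ'=0.1132 (R=-2.0000) → pose (-2.2436, 1.0553, 0.1132)
step 2: θ'=0.2382 (R=-1.0000) → pose (-2.3666, 1.0335, 0.2382)
step 3: θ'=1.4882 (R=0.4000) → pose (-2.0623, 1.3892, 1.4882)
step 4: θ'=0.7382 (R=-1.6667) → pose (-1.5229, 2.4845, 0.7382)
step 5: θ'=-0.0118 (R=-0.6667) → pose (-1.0664, 2.6580, -0.0118)
step 6: θ'=-1.5118 (R=-0.6667) → pose (-0.4088, 2.0307, -1.5118)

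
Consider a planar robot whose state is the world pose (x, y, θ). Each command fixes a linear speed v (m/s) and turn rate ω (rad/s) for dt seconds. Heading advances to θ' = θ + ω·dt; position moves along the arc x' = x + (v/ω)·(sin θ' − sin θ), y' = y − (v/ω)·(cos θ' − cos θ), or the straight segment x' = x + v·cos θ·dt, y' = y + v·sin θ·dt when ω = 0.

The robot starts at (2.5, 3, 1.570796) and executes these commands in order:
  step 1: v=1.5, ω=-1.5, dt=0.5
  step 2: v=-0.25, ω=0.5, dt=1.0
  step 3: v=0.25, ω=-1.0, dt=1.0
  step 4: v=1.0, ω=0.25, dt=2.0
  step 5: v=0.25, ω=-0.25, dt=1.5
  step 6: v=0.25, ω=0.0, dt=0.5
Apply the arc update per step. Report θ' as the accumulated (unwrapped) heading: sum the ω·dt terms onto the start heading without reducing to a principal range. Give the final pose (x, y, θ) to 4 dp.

(4.8919, 4.9838, 0.4458)

step 1: θ'=0.8208 (R=-1.0000) → pose (2.7683, 3.6816, 0.8208)
step 2: θ'=1.3208 (R=-0.5000) → pose (2.6497, 3.4645, 1.3208)
step 3: θ'=0.3208 (R=-0.2500) → pose (2.8131, 3.6399, 0.3208)
step 4: θ'=0.8208 (R=4.0000) → pose (4.4786, 4.7093, 0.8208)
step 5: θ'=0.4458 (R=-1.0000) → pose (4.7791, 4.9299, 0.4458)
step 6: θ'=0.4458 (straight) → pose (4.8919, 4.9838, 0.4458)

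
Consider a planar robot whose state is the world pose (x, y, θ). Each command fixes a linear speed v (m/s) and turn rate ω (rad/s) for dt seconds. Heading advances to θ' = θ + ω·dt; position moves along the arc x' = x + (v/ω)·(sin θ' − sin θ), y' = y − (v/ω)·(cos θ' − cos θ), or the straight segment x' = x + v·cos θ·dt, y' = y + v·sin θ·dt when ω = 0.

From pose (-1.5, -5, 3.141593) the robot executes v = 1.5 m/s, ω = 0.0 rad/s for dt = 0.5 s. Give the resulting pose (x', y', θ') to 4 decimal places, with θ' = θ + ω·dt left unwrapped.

θ' = 3.1416 + 0.0·0.5 = 3.1416
ω = 0 → straight: x' = -1.5 + 1.5·cos(3.1416)·0.5 = -2.2500
y' = -5 + 1.5·sin(3.1416)·0.5 = -5.0000

(-2.2500, -5.0000, 3.1416)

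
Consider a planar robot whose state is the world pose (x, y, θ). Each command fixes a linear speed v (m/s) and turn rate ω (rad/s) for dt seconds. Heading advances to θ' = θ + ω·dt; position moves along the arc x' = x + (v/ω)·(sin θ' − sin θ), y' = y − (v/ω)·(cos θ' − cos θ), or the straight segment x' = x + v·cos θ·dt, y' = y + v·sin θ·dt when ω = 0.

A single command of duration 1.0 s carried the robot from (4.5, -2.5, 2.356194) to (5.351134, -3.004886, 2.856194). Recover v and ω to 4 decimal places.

Δθ = 2.856194 − 2.356194 = 0.500000
ω = Δθ/dt = 0.500000/1.0 = 0.5000
R = Δx/(sin θ' − sin θ) = -2.0000
v = R·ω = -2.0000·0.5000 = -1.0000

v = -1.0000, ω = 0.5000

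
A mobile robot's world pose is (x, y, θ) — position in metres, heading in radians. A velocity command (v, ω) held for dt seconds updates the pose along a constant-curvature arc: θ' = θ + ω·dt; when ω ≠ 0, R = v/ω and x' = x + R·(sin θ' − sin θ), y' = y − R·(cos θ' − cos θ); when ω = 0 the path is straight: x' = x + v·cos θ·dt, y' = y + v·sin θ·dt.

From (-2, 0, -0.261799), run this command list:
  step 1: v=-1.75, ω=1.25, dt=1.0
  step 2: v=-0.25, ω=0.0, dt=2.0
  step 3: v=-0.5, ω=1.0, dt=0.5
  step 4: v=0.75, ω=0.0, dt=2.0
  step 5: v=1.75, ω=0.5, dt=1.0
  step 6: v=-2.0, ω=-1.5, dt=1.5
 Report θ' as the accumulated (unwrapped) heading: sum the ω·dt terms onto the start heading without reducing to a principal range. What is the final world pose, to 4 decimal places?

step 1: θ'=0.9882 (R=-1.4000) → pose (-3.5314, -0.5820, 0.9882)
step 2: θ'=0.9882 (straight) → pose (-3.8065, -0.9995, 0.9882)
step 3: θ'=1.4882 (R=-0.5000) → pose (-3.8873, -1.2334, 1.4882)
step 4: θ'=1.4882 (straight) → pose (-3.7635, 0.2615, 1.4882)
step 5: θ'=1.9882 (R=3.5000) → pose (-4.0521, 1.9691, 1.9882)
step 6: θ'=-0.2618 (R=1.3333) → pose (-5.6160, 0.1407, -0.2618)

(-5.6160, 0.1407, -0.2618)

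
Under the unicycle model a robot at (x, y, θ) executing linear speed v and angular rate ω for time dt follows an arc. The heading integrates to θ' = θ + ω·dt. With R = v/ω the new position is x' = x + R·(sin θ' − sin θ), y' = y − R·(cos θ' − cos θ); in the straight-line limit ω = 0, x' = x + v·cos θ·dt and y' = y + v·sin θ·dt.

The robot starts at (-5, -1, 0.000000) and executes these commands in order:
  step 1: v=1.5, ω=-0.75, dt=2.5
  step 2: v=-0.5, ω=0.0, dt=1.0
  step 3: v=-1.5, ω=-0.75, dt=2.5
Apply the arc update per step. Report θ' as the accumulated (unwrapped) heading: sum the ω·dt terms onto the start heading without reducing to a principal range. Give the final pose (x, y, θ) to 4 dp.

(0.1092, -2.0800, -3.7500)

step 1: θ'=-1.8750 (R=-2.0000) → pose (-3.0918, -3.5991, -1.8750)
step 2: θ'=-1.8750 (straight) → pose (-2.9421, -3.1220, -1.8750)
step 3: θ'=-3.7500 (R=2.0000) → pose (0.1092, -2.0800, -3.7500)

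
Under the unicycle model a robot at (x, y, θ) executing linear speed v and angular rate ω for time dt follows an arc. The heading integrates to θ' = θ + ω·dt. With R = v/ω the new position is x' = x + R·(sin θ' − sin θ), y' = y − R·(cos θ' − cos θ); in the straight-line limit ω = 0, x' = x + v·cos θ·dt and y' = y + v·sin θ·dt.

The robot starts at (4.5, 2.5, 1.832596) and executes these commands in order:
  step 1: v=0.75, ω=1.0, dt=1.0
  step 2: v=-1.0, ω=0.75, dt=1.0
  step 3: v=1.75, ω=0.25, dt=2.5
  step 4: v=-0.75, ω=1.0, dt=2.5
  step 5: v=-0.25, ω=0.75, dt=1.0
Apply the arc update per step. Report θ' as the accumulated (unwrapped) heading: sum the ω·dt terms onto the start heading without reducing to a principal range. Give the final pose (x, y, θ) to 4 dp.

(0.7037, 1.0110, 7.4576)

step 1: θ'=2.8326 (R=0.7500) → pose (4.0036, 3.0204, 2.8326)
step 2: θ'=3.5826 (R=-1.3333) → pose (4.9782, 3.0848, 3.5826)
step 3: θ'=4.2076 (R=7.0000) → pose (1.8392, 0.1399, 4.2076)
step 4: θ'=6.7076 (R=-0.7500) → pose (0.8739, 1.1861, 6.7076)
step 5: θ'=7.4576 (R=-0.3333) → pose (0.7037, 1.0110, 7.4576)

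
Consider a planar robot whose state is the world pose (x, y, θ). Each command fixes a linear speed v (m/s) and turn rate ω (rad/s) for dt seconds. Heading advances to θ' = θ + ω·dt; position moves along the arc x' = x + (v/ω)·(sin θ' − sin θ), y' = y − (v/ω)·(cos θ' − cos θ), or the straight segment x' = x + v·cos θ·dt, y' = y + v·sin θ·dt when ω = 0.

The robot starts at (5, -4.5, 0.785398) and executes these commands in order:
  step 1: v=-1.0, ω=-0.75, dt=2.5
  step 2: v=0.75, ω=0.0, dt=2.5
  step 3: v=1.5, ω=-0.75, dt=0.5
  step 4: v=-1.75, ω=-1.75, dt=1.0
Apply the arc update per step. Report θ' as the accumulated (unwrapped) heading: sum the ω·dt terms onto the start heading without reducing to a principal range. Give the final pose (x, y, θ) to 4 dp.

(5.0262, -5.4467, -3.2146)

step 1: θ'=-1.0896 (R=1.3333) → pose (2.8753, -4.1743, -1.0896)
step 2: θ'=-1.0896 (straight) → pose (3.7431, -5.8364, -1.0896)
step 3: θ'=-1.4646 (R=-2.0000) → pose (3.9589, -6.5501, -1.4646)
step 4: θ'=-3.2146 (R=1.0000) → pose (5.0262, -5.4467, -3.2146)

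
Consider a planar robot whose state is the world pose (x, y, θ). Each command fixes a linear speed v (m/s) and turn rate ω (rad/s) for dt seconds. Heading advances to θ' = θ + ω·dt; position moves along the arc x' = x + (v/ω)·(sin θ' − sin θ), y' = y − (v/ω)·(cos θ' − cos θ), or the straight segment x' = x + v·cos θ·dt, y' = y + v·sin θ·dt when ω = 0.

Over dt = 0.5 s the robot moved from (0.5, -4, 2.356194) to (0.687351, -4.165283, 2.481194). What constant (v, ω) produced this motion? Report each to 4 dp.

Δθ = 2.481194 − 2.356194 = 0.125000
ω = Δθ/dt = 0.125000/0.5 = 0.2500
R = Δx/(sin θ' − sin θ) = -2.0000
v = R·ω = -2.0000·0.2500 = -0.5000

v = -0.5000, ω = 0.2500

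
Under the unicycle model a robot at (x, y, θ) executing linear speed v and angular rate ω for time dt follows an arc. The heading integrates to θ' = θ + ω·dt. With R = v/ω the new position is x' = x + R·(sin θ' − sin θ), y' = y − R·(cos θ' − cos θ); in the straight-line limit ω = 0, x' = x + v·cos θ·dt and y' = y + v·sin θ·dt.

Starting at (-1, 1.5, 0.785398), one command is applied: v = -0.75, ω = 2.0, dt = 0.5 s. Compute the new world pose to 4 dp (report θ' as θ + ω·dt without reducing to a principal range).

θ' = 0.7854 + 2.0·0.5 = 1.7854
R = v/ω = -0.75/2.0 = -0.3750
x' = -1 + -0.3750·(sin 1.7854 − sin 0.7854) = -1.1012
y' = 1.5 − -0.3750·(cos 1.7854 − cos 0.7854) = 1.1550

(-1.1012, 1.1550, 1.7854)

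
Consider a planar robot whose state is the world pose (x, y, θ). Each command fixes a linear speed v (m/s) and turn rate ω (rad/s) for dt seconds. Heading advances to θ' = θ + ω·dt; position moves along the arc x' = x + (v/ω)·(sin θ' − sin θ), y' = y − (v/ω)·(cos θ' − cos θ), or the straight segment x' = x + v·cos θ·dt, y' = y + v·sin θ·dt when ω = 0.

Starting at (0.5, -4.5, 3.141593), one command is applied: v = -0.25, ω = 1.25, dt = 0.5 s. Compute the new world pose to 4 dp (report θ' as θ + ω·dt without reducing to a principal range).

(0.6170, -4.4622, 3.7666)

θ' = 3.1416 + 1.25·0.5 = 3.7666
R = v/ω = -0.25/1.25 = -0.2000
x' = 0.5 + -0.2000·(sin 3.7666 − sin 3.1416) = 0.6170
y' = -4.5 − -0.2000·(cos 3.7666 − cos 3.1416) = -4.4622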